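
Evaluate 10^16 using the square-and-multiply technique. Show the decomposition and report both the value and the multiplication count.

Computing 10^16 by squaring (build up from 10^1; each line after the first costs one multiplication):

10^1 = 10
10^2 = (10^1)^2 = 10^2 = 100
10^4 = (10^2)^2 = 100^2 = 10000
10^8 = (10^4)^2 = 10000^2 = 100000000
10^16 = (10^8)^2 = 100000000^2 = 10000000000000000

Result: 10000000000000000
Multiplications needed: 4 (4 lines after 10^1)

10^16 = 10000000000000000. Using exponentiation by squaring, this requires 4 multiplications. The key idea: if the exponent is even, square the half-power; if odd, multiply by the base once.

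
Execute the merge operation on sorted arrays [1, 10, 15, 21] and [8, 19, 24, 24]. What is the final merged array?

Merging process:

Compare 1 vs 8: take 1 from left. Merged: [1]
Compare 10 vs 8: take 8 from right. Merged: [1, 8]
Compare 10 vs 19: take 10 from left. Merged: [1, 8, 10]
Compare 15 vs 19: take 15 from left. Merged: [1, 8, 10, 15]
Compare 21 vs 19: take 19 from right. Merged: [1, 8, 10, 15, 19]
Compare 21 vs 24: take 21 from left. Merged: [1, 8, 10, 15, 19, 21]
Append remaining from right: [24, 24]. Merged: [1, 8, 10, 15, 19, 21, 24, 24]

Final merged array: [1, 8, 10, 15, 19, 21, 24, 24]
Total comparisons: 6

The merged array is [1, 8, 10, 15, 19, 21, 24, 24], requiring 6 comparisons. The merge step runs in O(n) time where n is the total number of elements.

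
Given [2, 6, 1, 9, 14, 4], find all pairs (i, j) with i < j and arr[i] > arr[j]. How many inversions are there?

Finding inversions in [2, 6, 1, 9, 14, 4]:

(0, 2): arr[0]=2 > arr[2]=1
(1, 2): arr[1]=6 > arr[2]=1
(1, 5): arr[1]=6 > arr[5]=4
(3, 5): arr[3]=9 > arr[5]=4
(4, 5): arr[4]=14 > arr[5]=4

Total inversions: 5

The array has 5 inversion(s): (0,2), (1,2), (1,5), (3,5), (4,5). Each pair (i,j) satisfies i < j and arr[i] > arr[j].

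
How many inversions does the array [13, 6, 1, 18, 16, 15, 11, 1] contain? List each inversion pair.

Finding inversions in [13, 6, 1, 18, 16, 15, 11, 1]:

(0, 1): arr[0]=13 > arr[1]=6
(0, 2): arr[0]=13 > arr[2]=1
(0, 6): arr[0]=13 > arr[6]=11
(0, 7): arr[0]=13 > arr[7]=1
(1, 2): arr[1]=6 > arr[2]=1
(1, 7): arr[1]=6 > arr[7]=1
(3, 4): arr[3]=18 > arr[4]=16
(3, 5): arr[3]=18 > arr[5]=15
(3, 6): arr[3]=18 > arr[6]=11
(3, 7): arr[3]=18 > arr[7]=1
(4, 5): arr[4]=16 > arr[5]=15
(4, 6): arr[4]=16 > arr[6]=11
(4, 7): arr[4]=16 > arr[7]=1
(5, 6): arr[5]=15 > arr[6]=11
(5, 7): arr[5]=15 > arr[7]=1
(6, 7): arr[6]=11 > arr[7]=1

Total inversions: 16

The array has 16 inversion(s): (0,1), (0,2), (0,6), (0,7), (1,2), (1,7), (3,4), (3,5), (3,6), (3,7), (4,5), (4,6), (4,7), (5,6), (5,7), (6,7). Each pair (i,j) satisfies i < j and arr[i] > arr[j].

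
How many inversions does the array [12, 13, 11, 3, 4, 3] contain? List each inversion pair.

Finding inversions in [12, 13, 11, 3, 4, 3]:

(0, 2): arr[0]=12 > arr[2]=11
(0, 3): arr[0]=12 > arr[3]=3
(0, 4): arr[0]=12 > arr[4]=4
(0, 5): arr[0]=12 > arr[5]=3
(1, 2): arr[1]=13 > arr[2]=11
(1, 3): arr[1]=13 > arr[3]=3
(1, 4): arr[1]=13 > arr[4]=4
(1, 5): arr[1]=13 > arr[5]=3
(2, 3): arr[2]=11 > arr[3]=3
(2, 4): arr[2]=11 > arr[4]=4
(2, 5): arr[2]=11 > arr[5]=3
(4, 5): arr[4]=4 > arr[5]=3

Total inversions: 12

The array has 12 inversion(s): (0,2), (0,3), (0,4), (0,5), (1,2), (1,3), (1,4), (1,5), (2,3), (2,4), (2,5), (4,5). Each pair (i,j) satisfies i < j and arr[i] > arr[j].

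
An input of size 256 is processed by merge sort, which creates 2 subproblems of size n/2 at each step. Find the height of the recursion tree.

For divide and conquer with division factor 2:

Problem sizes at each level:
Level 0: 256
Level 1: 128
Level 2: 64
Level 3: 32
Level 4: 16
Level 5: 8
Level 6: 4
Level 7: 2
Level 8: 1

The root is level 0 and the size-1 base case is level 8 (the tree spans levels 0 through 8, i.e. 9 levels counting the root), so the depth is the number of divisions: log_2(256) = 8

The recursion tree depth is log_2(256) = 8. At each level, the problem size is divided by 2, so it takes 8 divisions to reduce to a base case of size 1. The algorithm makes 2 recursive calls at each level.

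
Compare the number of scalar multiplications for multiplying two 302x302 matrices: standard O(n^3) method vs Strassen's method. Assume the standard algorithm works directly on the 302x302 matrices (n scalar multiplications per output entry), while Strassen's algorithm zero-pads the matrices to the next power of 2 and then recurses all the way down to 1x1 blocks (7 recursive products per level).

Matrix multiplication for 302x302 matrices:

Strassen's algorithm requires power-of-2 dimensions. Pad 302x302 to 512x512 (next power of 2).

Standard algorithm: 302^3 = 27543608 multiplications
Strassen's algorithm: 7^(log2(512)) = 7^9 = 40353607 multiplications
Difference: 27543608 - 40353607 = -12809999 (Strassen uses MORE here due to padding overhead — for small or just-over-power-of-2 n, padding can outweigh the per-level savings)

Standard: 27543608 multiplications (302^3). Strassen: 40353607 multiplications (7^9, after padding to 512x512). Strassen reduces 8 recursive multiplications to 7 at each level.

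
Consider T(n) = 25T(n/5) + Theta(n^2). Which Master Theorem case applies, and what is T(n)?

Master Theorem for T(n) = 25T(n/5) + O(n^2):

a = 25, b = 5, c = 2
log_b(a) = log_5(25) = 2.0000

Case 2: c = 2 = log_5(25) = 2.0000
T(n) = O(n^2 log n) = O(n^2 log n)

For T(n) = 25T(n/5) + O(n^2): log_5(25) = 2.0000. This is Case 2 of the Master Theorem (c = log_b(a), equal work at all levels), giving O(n^2 log n).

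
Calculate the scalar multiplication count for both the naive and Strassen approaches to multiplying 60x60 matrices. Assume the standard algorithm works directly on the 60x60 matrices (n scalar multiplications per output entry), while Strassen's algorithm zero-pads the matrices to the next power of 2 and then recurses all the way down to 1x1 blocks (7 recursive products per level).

Matrix multiplication for 60x60 matrices:

Strassen's algorithm requires power-of-2 dimensions. Pad 60x60 to 64x64 (next power of 2).

Standard algorithm: 60^3 = 216000 multiplications
Strassen's algorithm: 7^(log2(64)) = 7^6 = 117649 multiplications
Savings: 216000 - 117649 = 98351 multiplications

Standard: 216000 multiplications (60^3). Strassen: 117649 multiplications (7^6, after padding to 64x64). Strassen reduces 8 recursive multiplications to 7 at each level.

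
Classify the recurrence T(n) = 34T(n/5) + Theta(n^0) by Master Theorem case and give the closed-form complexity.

Master Theorem for T(n) = 34T(n/5) + O(n^0):

a = 34, b = 5, c = 0
log_b(a) = log_5(34) = 2.1911

Case 1: c = 0 < log_5(34) = 2.1911
T(n) = O(n^(log_5 34))

For T(n) = 34T(n/5) + O(n^0): log_5(34) = 2.1911. This is Case 1 of the Master Theorem (c < log_b(a), work dominated by leaves), giving O(n^(log_5 34)).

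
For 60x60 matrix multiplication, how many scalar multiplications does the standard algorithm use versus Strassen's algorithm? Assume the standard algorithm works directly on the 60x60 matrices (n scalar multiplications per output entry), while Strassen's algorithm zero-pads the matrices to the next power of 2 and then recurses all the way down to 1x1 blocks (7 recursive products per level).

Matrix multiplication for 60x60 matrices:

Strassen's algorithm requires power-of-2 dimensions. Pad 60x60 to 64x64 (next power of 2).

Standard algorithm: 60^3 = 216000 multiplications
Strassen's algorithm: 7^(log2(64)) = 7^6 = 117649 multiplications
Savings: 216000 - 117649 = 98351 multiplications

Standard: 216000 multiplications (60^3). Strassen: 117649 multiplications (7^6, after padding to 64x64). Strassen reduces 8 recursive multiplications to 7 at each level.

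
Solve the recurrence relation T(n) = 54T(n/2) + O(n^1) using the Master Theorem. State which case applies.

Master Theorem for T(n) = 54T(n/2) + O(n^1):

a = 54, b = 2, c = 1
log_b(a) = log_2(54) = 5.7549

Case 1: c = 1 < log_2(54) = 5.7549
T(n) = O(n^(log_2 54))

For T(n) = 54T(n/2) + O(n^1): log_2(54) = 5.7549. This is Case 1 of the Master Theorem (c < log_b(a), work dominated by leaves), giving O(n^(log_2 54)).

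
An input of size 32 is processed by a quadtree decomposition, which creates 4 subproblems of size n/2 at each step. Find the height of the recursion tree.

For divide and conquer with division factor 2:

Problem sizes at each level:
Level 0: 32
Level 1: 16
Level 2: 8
Level 3: 4
Level 4: 2
Level 5: 1

The root is level 0 and the size-1 base case is level 5 (the tree spans levels 0 through 5, i.e. 6 levels counting the root), so the depth is the number of divisions: log_2(32) = 5

The recursion tree depth is log_2(32) = 5. At each level, the problem size is divided by 2, so it takes 5 divisions to reduce to a base case of size 1. The algorithm makes 4 recursive calls at each level.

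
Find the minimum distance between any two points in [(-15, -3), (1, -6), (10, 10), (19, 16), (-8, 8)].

Computing all pairwise distances among 5 points:

d((-15, -3), (1, -6)) = 16.2788
d((-15, -3), (10, 10)) = 28.178
d((-15, -3), (19, 16)) = 38.9487
d((-15, -3), (-8, 8)) = 13.0384
d((1, -6), (10, 10)) = 18.3576
d((1, -6), (19, 16)) = 28.4253
d((1, -6), (-8, 8)) = 16.6433
d((10, 10), (19, 16)) = 10.8167 <-- minimum
d((10, 10), (-8, 8)) = 18.1108
d((19, 16), (-8, 8)) = 28.1603

Closest pair: (10, 10) and (19, 16) with distance 10.8167

The closest pair is (10, 10) and (19, 16) with Euclidean distance 10.8167. For 5 points, brute-force pairwise comparison is shown above. For large n, the divide-and-conquer algorithm (sort by x, recurse on halves, check the dividing strip) achieves O(n log n).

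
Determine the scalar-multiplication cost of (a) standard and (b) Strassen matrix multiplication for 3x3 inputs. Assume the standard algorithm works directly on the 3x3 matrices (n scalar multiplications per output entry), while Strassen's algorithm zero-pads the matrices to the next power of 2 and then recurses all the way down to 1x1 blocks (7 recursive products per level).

Matrix multiplication for 3x3 matrices:

Strassen's algorithm requires power-of-2 dimensions. Pad 3x3 to 4x4 (next power of 2).

Standard algorithm: 3^3 = 27 multiplications
Strassen's algorithm: 7^(log2(4)) = 7^2 = 49 multiplications
Difference: 27 - 49 = -22 (Strassen uses MORE here due to padding overhead — for small or just-over-power-of-2 n, padding can outweigh the per-level savings)

Standard: 27 multiplications (3^3). Strassen: 49 multiplications (7^2, after padding to 4x4). Strassen reduces 8 recursive multiplications to 7 at each level.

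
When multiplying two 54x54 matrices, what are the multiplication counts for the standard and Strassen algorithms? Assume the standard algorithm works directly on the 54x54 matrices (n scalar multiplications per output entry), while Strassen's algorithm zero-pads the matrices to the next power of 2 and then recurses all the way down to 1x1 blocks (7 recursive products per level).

Matrix multiplication for 54x54 matrices:

Strassen's algorithm requires power-of-2 dimensions. Pad 54x54 to 64x64 (next power of 2).

Standard algorithm: 54^3 = 157464 multiplications
Strassen's algorithm: 7^(log2(64)) = 7^6 = 117649 multiplications
Savings: 157464 - 117649 = 39815 multiplications

Standard: 157464 multiplications (54^3). Strassen: 117649 multiplications (7^6, after padding to 64x64). Strassen reduces 8 recursive multiplications to 7 at each level.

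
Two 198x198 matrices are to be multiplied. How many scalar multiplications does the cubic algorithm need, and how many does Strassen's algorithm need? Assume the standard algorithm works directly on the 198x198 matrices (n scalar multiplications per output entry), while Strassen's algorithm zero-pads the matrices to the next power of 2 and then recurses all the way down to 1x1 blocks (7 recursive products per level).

Matrix multiplication for 198x198 matrices:

Strassen's algorithm requires power-of-2 dimensions. Pad 198x198 to 256x256 (next power of 2).

Standard algorithm: 198^3 = 7762392 multiplications
Strassen's algorithm: 7^(log2(256)) = 7^8 = 5764801 multiplications
Savings: 7762392 - 5764801 = 1997591 multiplications

Standard: 7762392 multiplications (198^3). Strassen: 5764801 multiplications (7^8, after padding to 256x256). Strassen reduces 8 recursive multiplications to 7 at each level.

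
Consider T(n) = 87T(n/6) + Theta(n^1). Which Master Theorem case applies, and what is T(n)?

Master Theorem for T(n) = 87T(n/6) + O(n^1):

a = 87, b = 6, c = 1
log_b(a) = log_6(87) = 2.4925

Case 1: c = 1 < log_6(87) = 2.4925
T(n) = O(n^(log_6 87))

For T(n) = 87T(n/6) + O(n^1): log_6(87) = 2.4925. This is Case 1 of the Master Theorem (c < log_b(a), work dominated by leaves), giving O(n^(log_6 87)).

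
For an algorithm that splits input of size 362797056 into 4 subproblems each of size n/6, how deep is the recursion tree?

For divide and conquer with division factor 6:

Problem sizes at each level:
Level 0: 362797056
Level 1: 60466176
Level 2: 10077696
Level 3: 1679616
Level 4: 279936
Level 5: 46656
Level 6: 7776
Level 7: 1296
Level 8: 216
Level 9: 36
Level 10: 6
Level 11: 1

The root is level 0 and the size-1 base case is level 11 (the tree spans levels 0 through 11, i.e. 12 levels counting the root), so the depth is the number of divisions: log_6(362797056) = 11

The recursion tree depth is log_6(362797056) = 11. At each level, the problem size is divided by 6, so it takes 11 divisions to reduce to a base case of size 1. The algorithm makes 4 recursive calls at each level.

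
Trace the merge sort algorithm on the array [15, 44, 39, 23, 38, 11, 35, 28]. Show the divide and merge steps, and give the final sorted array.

Merge sort trace:

Split: [15, 44, 39, 23, 38, 11, 35, 28] -> [15, 44, 39, 23] and [38, 11, 35, 28]
  Split: [15, 44, 39, 23] -> [15, 44] and [39, 23]
    Split: [15, 44] -> [15] and [44]
    Merge: [15] + [44] -> [15, 44]
    Split: [39, 23] -> [39] and [23]
    Merge: [39] + [23] -> [23, 39]
  Merge: [15, 44] + [23, 39] -> [15, 23, 39, 44]
  Split: [38, 11, 35, 28] -> [38, 11] and [35, 28]
    Split: [38, 11] -> [38] and [11]
    Merge: [38] + [11] -> [11, 38]
    Split: [35, 28] -> [35] and [28]
    Merge: [35] + [28] -> [28, 35]
  Merge: [11, 38] + [28, 35] -> [11, 28, 35, 38]
Merge: [15, 23, 39, 44] + [11, 28, 35, 38] -> [11, 15, 23, 28, 35, 38, 39, 44]

Final sorted array: [11, 15, 23, 28, 35, 38, 39, 44]

The merge sort proceeds by recursively splitting the array and merging sorted halves.
After all merges, the sorted array is [11, 15, 23, 28, 35, 38, 39, 44].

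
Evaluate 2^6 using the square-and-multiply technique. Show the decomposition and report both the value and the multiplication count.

Computing 2^6 by squaring (build up from 2^1; each line after the first costs one multiplication):

2^1 = 2
2^2 = (2^1)^2 = 2^2 = 4
2^3 = 2 * 2^2 = 2 * 4 = 8
2^6 = (2^3)^2 = 8^2 = 64

Result: 64
Multiplications needed: 3 (3 lines after 2^1)

2^6 = 64. Using exponentiation by squaring, this requires 3 multiplications. The key idea: if the exponent is even, square the half-power; if odd, multiply by the base once.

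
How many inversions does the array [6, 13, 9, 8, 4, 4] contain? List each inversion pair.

Finding inversions in [6, 13, 9, 8, 4, 4]:

(0, 4): arr[0]=6 > arr[4]=4
(0, 5): arr[0]=6 > arr[5]=4
(1, 2): arr[1]=13 > arr[2]=9
(1, 3): arr[1]=13 > arr[3]=8
(1, 4): arr[1]=13 > arr[4]=4
(1, 5): arr[1]=13 > arr[5]=4
(2, 3): arr[2]=9 > arr[3]=8
(2, 4): arr[2]=9 > arr[4]=4
(2, 5): arr[2]=9 > arr[5]=4
(3, 4): arr[3]=8 > arr[4]=4
(3, 5): arr[3]=8 > arr[5]=4

Total inversions: 11

The array has 11 inversion(s): (0,4), (0,5), (1,2), (1,3), (1,4), (1,5), (2,3), (2,4), (2,5), (3,4), (3,5). Each pair (i,j) satisfies i < j and arr[i] > arr[j].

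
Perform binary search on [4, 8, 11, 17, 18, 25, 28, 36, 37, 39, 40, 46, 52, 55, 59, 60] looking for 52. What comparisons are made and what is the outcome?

Binary search for 52 in [4, 8, 11, 17, 18, 25, 28, 36, 37, 39, 40, 46, 52, 55, 59, 60]:

lo=0, hi=15, mid=7, arr[mid]=36 -> 36 < 52, search right half
lo=8, hi=15, mid=11, arr[mid]=46 -> 46 < 52, search right half
lo=12, hi=15, mid=13, arr[mid]=55 -> 55 > 52, search left half
lo=12, hi=12, mid=12, arr[mid]=52 -> Found target at index 12!

Binary search finds 52 at index 12 after 4 comparisons. The search repeatedly halves the search space by comparing with the middle element.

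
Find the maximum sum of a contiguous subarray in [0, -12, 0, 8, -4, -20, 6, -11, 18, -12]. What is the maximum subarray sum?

Using Kadane's algorithm on [0, -12, 0, 8, -4, -20, 6, -11, 18, -12]:

Scanning through the array:
Position 1 (value -12): max_ending_here = -12, max_so_far = 0
Position 2 (value 0): max_ending_here = 0, max_so_far = 0
Position 3 (value 8): max_ending_here = 8, max_so_far = 8
Position 4 (value -4): max_ending_here = 4, max_so_far = 8
Position 5 (value -20): max_ending_here = -16, max_so_far = 8
Position 6 (value 6): max_ending_here = 6, max_so_far = 8
Position 7 (value -11): max_ending_here = -5, max_so_far = 8
Position 8 (value 18): max_ending_here = 18, max_so_far = 18
Position 9 (value -12): max_ending_here = 6, max_so_far = 18

Maximum subarray: [18]
Maximum sum: 18

The maximum subarray is [18] with sum 18. This subarray runs from index 8 to index 8.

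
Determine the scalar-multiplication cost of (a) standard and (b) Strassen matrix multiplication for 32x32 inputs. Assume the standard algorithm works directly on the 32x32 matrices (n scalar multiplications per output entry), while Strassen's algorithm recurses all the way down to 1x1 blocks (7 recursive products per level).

Matrix multiplication for 32x32 matrices:

Standard algorithm: 32^3 = 32768 multiplications
Strassen's algorithm: 7^(log2(32)) = 7^5 = 16807 multiplications
Savings: 32768 - 16807 = 15961 multiplications

Standard: 32768 multiplications (32^3). Strassen: 16807 multiplications (7^5). Strassen reduces 8 recursive multiplications to 7 at each level.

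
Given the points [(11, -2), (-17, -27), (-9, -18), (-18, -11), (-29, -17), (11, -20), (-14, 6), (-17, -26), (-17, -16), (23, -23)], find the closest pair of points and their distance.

Computing all pairwise distances among 10 points:

d((11, -2), (-17, -27)) = 37.5366
d((11, -2), (-9, -18)) = 25.6125
d((11, -2), (-18, -11)) = 30.3645
d((11, -2), (-29, -17)) = 42.72
d((11, -2), (11, -20)) = 18.0
d((11, -2), (-14, 6)) = 26.2488
d((11, -2), (-17, -26)) = 36.8782
d((11, -2), (-17, -16)) = 31.305
d((11, -2), (23, -23)) = 24.1868
d((-17, -27), (-9, -18)) = 12.0416
d((-17, -27), (-18, -11)) = 16.0312
d((-17, -27), (-29, -17)) = 15.6205
d((-17, -27), (11, -20)) = 28.8617
d((-17, -27), (-14, 6)) = 33.1361
d((-17, -27), (-17, -26)) = 1.0 <-- minimum
d((-17, -27), (-17, -16)) = 11.0
d((-17, -27), (23, -23)) = 40.1995
d((-9, -18), (-18, -11)) = 11.4018
d((-9, -18), (-29, -17)) = 20.025
d((-9, -18), (11, -20)) = 20.0998
d((-9, -18), (-14, 6)) = 24.5153
d((-9, -18), (-17, -26)) = 11.3137
d((-9, -18), (-17, -16)) = 8.2462
d((-9, -18), (23, -23)) = 32.3883
d((-18, -11), (-29, -17)) = 12.53
d((-18, -11), (11, -20)) = 30.3645
d((-18, -11), (-14, 6)) = 17.4642
d((-18, -11), (-17, -26)) = 15.0333
d((-18, -11), (-17, -16)) = 5.099
d((-18, -11), (23, -23)) = 42.72
d((-29, -17), (11, -20)) = 40.1123
d((-29, -17), (-14, 6)) = 27.4591
d((-29, -17), (-17, -26)) = 15.0
d((-29, -17), (-17, -16)) = 12.0416
d((-29, -17), (23, -23)) = 52.345
d((11, -20), (-14, 6)) = 36.0694
d((11, -20), (-17, -26)) = 28.6356
d((11, -20), (-17, -16)) = 28.2843
d((11, -20), (23, -23)) = 12.3693
d((-14, 6), (-17, -26)) = 32.1403
d((-14, 6), (-17, -16)) = 22.2036
d((-14, 6), (23, -23)) = 47.0106
d((-17, -26), (-17, -16)) = 10.0
d((-17, -26), (23, -23)) = 40.1123
d((-17, -16), (23, -23)) = 40.6079

Closest pair: (-17, -27) and (-17, -26) with distance 1.0

The closest pair is (-17, -27) and (-17, -26) with Euclidean distance 1.0. For 10 points, brute-force pairwise comparison is shown above. For large n, the divide-and-conquer algorithm (sort by x, recurse on halves, check the dividing strip) achieves O(n log n).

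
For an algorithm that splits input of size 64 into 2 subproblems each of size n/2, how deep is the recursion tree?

For divide and conquer with division factor 2:

Problem sizes at each level:
Level 0: 64
Level 1: 32
Level 2: 16
Level 3: 8
Level 4: 4
Level 5: 2
Level 6: 1

The root is level 0 and the size-1 base case is level 6 (the tree spans levels 0 through 6, i.e. 7 levels counting the root), so the depth is the number of divisions: log_2(64) = 6

The recursion tree depth is log_2(64) = 6. At each level, the problem size is divided by 2, so it takes 6 divisions to reduce to a base case of size 1. The algorithm makes 2 recursive calls at each level.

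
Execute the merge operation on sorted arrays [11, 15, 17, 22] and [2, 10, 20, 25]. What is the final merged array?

Merging process:

Compare 11 vs 2: take 2 from right. Merged: [2]
Compare 11 vs 10: take 10 from right. Merged: [2, 10]
Compare 11 vs 20: take 11 from left. Merged: [2, 10, 11]
Compare 15 vs 20: take 15 from left. Merged: [2, 10, 11, 15]
Compare 17 vs 20: take 17 from left. Merged: [2, 10, 11, 15, 17]
Compare 22 vs 20: take 20 from right. Merged: [2, 10, 11, 15, 17, 20]
Compare 22 vs 25: take 22 from left. Merged: [2, 10, 11, 15, 17, 20, 22]
Append remaining from right: [25]. Merged: [2, 10, 11, 15, 17, 20, 22, 25]

Final merged array: [2, 10, 11, 15, 17, 20, 22, 25]
Total comparisons: 7

The merged array is [2, 10, 11, 15, 17, 20, 22, 25], requiring 7 comparisons. The merge step runs in O(n) time where n is the total number of elements.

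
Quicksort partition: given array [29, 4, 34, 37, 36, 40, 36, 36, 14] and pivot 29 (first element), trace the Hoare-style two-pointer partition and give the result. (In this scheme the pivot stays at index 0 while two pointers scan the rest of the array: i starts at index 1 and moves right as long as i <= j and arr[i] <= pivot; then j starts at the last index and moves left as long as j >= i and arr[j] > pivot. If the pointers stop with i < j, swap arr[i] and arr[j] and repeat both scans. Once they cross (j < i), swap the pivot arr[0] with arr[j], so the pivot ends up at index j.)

Hoare-style two-pointer partition with pivot = 29:

Initial array: [29, 4, 34, 37, 36, 40, 36, 36, 14]

Pointers start at i = 1, j = 8.
i stops at index 2 (arr[2]=34 > 29), j stops at index 8 (arr[8]=14 <= 29): swap arr[2] and arr[8], array becomes [29, 4, 14, 37, 36, 40, 36, 36, 34]
i ends at 3, j ends at 2: the pointers have crossed (j < i), so scanning stops.

Swap pivot arr[0] with arr[2] to place pivot at position 2: [14, 4, 29, 37, 36, 40, 36, 36, 34]
Pivot position: 2

After partitioning with pivot 29, the array becomes [14, 4, 29, 37, 36, 40, 36, 36, 34]. The pivot is placed at index 2. All elements to the left of the pivot are <= 29, and all elements to the right are > 29.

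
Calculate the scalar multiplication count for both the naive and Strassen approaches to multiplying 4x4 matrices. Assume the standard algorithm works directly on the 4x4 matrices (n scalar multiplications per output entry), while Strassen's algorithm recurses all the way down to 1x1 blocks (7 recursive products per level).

Matrix multiplication for 4x4 matrices:

Standard algorithm: 4^3 = 64 multiplications
Strassen's algorithm: 7^(log2(4)) = 7^2 = 49 multiplications
Savings: 64 - 49 = 15 multiplications

Standard: 64 multiplications (4^3). Strassen: 49 multiplications (7^2). Strassen reduces 8 recursive multiplications to 7 at each level.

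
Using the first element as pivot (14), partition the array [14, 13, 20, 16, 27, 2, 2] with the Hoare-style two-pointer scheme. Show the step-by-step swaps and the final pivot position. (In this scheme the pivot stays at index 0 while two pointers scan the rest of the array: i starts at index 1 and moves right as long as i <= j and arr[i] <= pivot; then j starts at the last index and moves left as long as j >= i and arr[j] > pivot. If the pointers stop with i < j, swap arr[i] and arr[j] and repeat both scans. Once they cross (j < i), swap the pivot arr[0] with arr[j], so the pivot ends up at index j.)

Hoare-style two-pointer partition with pivot = 14:

Initial array: [14, 13, 20, 16, 27, 2, 2]

Pointers start at i = 1, j = 6.
i stops at index 2 (arr[2]=20 > 14), j stops at index 6 (arr[6]=2 <= 14): swap arr[2] and arr[6], array becomes [14, 13, 2, 16, 27, 2, 20]
i stops at index 3 (arr[3]=16 > 14), j stops at index 5 (arr[5]=2 <= 14): swap arr[3] and arr[5], array becomes [14, 13, 2, 2, 27, 16, 20]
i ends at 4, j ends at 3: the pointers have crossed (j < i), so scanning stops.

Swap pivot arr[0] with arr[3] to place pivot at position 3: [2, 13, 2, 14, 27, 16, 20]
Pivot position: 3

After partitioning with pivot 14, the array becomes [2, 13, 2, 14, 27, 16, 20]. The pivot is placed at index 3. All elements to the left of the pivot are <= 14, and all elements to the right are > 14.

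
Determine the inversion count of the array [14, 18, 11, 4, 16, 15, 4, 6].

Finding inversions in [14, 18, 11, 4, 16, 15, 4, 6]:

(0, 2): arr[0]=14 > arr[2]=11
(0, 3): arr[0]=14 > arr[3]=4
(0, 6): arr[0]=14 > arr[6]=4
(0, 7): arr[0]=14 > arr[7]=6
(1, 2): arr[1]=18 > arr[2]=11
(1, 3): arr[1]=18 > arr[3]=4
(1, 4): arr[1]=18 > arr[4]=16
(1, 5): arr[1]=18 > arr[5]=15
(1, 6): arr[1]=18 > arr[6]=4
(1, 7): arr[1]=18 > arr[7]=6
(2, 3): arr[2]=11 > arr[3]=4
(2, 6): arr[2]=11 > arr[6]=4
(2, 7): arr[2]=11 > arr[7]=6
(4, 5): arr[4]=16 > arr[5]=15
(4, 6): arr[4]=16 > arr[6]=4
(4, 7): arr[4]=16 > arr[7]=6
(5, 6): arr[5]=15 > arr[6]=4
(5, 7): arr[5]=15 > arr[7]=6

Total inversions: 18

The array has 18 inversion(s): (0,2), (0,3), (0,6), (0,7), (1,2), (1,3), (1,4), (1,5), (1,6), (1,7), (2,3), (2,6), (2,7), (4,5), (4,6), (4,7), (5,6), (5,7). Each pair (i,j) satisfies i < j and arr[i] > arr[j].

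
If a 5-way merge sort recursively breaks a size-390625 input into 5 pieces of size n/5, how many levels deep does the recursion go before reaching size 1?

For divide and conquer with division factor 5:

Problem sizes at each level:
Level 0: 390625
Level 1: 78125
Level 2: 15625
Level 3: 3125
Level 4: 625
Level 5: 125
Level 6: 25
Level 7: 5
Level 8: 1

The root is level 0 and the size-1 base case is level 8 (the tree spans levels 0 through 8, i.e. 9 levels counting the root), so the depth is the number of divisions: log_5(390625) = 8

The recursion tree depth is log_5(390625) = 8. At each level, the problem size is divided by 5, so it takes 8 divisions to reduce to a base case of size 1. The algorithm makes 5 recursive calls at each level.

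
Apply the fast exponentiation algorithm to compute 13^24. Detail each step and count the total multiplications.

Computing 13^24 by squaring (build up from 13^1; each line after the first costs one multiplication):

13^1 = 13
13^2 = (13^1)^2 = 13^2 = 169
13^3 = 13 * 13^2 = 13 * 169 = 2197
13^6 = (13^3)^2 = 2197^2 = 4826809
13^12 = (13^6)^2 = 4826809^2 = 23298085122481
13^24 = (13^12)^2 = 23298085122481^2 = 542800770374370512771595361

Result: 542800770374370512771595361
Multiplications needed: 5 (5 lines after 13^1)

13^24 = 542800770374370512771595361. Using exponentiation by squaring, this requires 5 multiplications. The key idea: if the exponent is even, square the half-power; if odd, multiply by the base once.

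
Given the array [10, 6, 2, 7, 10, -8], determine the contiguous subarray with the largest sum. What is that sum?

Using Kadane's algorithm on [10, 6, 2, 7, 10, -8]:

Scanning through the array:
Position 1 (value 6): max_ending_here = 16, max_so_far = 16
Position 2 (value 2): max_ending_here = 18, max_so_far = 18
Position 3 (value 7): max_ending_here = 25, max_so_far = 25
Position 4 (value 10): max_ending_here = 35, max_so_far = 35
Position 5 (value -8): max_ending_here = 27, max_so_far = 35

Maximum subarray: [10, 6, 2, 7, 10]
Maximum sum: 35

The maximum subarray is [10, 6, 2, 7, 10] with sum 35. This subarray runs from index 0 to index 4.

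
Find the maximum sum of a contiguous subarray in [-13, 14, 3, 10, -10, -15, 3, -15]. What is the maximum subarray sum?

Using Kadane's algorithm on [-13, 14, 3, 10, -10, -15, 3, -15]:

Scanning through the array:
Position 1 (value 14): max_ending_here = 14, max_so_far = 14
Position 2 (value 3): max_ending_here = 17, max_so_far = 17
Position 3 (value 10): max_ending_here = 27, max_so_far = 27
Position 4 (value -10): max_ending_here = 17, max_so_far = 27
Position 5 (value -15): max_ending_here = 2, max_so_far = 27
Position 6 (value 3): max_ending_here = 5, max_so_far = 27
Position 7 (value -15): max_ending_here = -10, max_so_far = 27

Maximum subarray: [14, 3, 10]
Maximum sum: 27

The maximum subarray is [14, 3, 10] with sum 27. This subarray runs from index 1 to index 3.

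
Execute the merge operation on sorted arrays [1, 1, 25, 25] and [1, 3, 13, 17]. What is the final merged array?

Merging process:

Compare 1 vs 1: take 1 from left. Merged: [1]
Compare 1 vs 1: take 1 from left. Merged: [1, 1]
Compare 25 vs 1: take 1 from right. Merged: [1, 1, 1]
Compare 25 vs 3: take 3 from right. Merged: [1, 1, 1, 3]
Compare 25 vs 13: take 13 from right. Merged: [1, 1, 1, 3, 13]
Compare 25 vs 17: take 17 from right. Merged: [1, 1, 1, 3, 13, 17]
Append remaining from left: [25, 25]. Merged: [1, 1, 1, 3, 13, 17, 25, 25]

Final merged array: [1, 1, 1, 3, 13, 17, 25, 25]
Total comparisons: 6

The merged array is [1, 1, 1, 3, 13, 17, 25, 25], requiring 6 comparisons. The merge step runs in O(n) time where n is the total number of elements.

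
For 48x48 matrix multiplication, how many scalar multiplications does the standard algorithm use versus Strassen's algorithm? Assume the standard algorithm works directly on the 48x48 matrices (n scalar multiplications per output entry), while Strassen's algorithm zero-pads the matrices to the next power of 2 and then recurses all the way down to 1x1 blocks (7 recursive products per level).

Matrix multiplication for 48x48 matrices:

Strassen's algorithm requires power-of-2 dimensions. Pad 48x48 to 64x64 (next power of 2).

Standard algorithm: 48^3 = 110592 multiplications
Strassen's algorithm: 7^(log2(64)) = 7^6 = 117649 multiplications
Difference: 110592 - 117649 = -7057 (Strassen uses MORE here due to padding overhead — for small or just-over-power-of-2 n, padding can outweigh the per-level savings)

Standard: 110592 multiplications (48^3). Strassen: 117649 multiplications (7^6, after padding to 64x64). Strassen reduces 8 recursive multiplications to 7 at each level.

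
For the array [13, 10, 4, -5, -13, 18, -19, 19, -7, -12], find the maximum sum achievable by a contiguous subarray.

Using Kadane's algorithm on [13, 10, 4, -5, -13, 18, -19, 19, -7, -12]:

Scanning through the array:
Position 1 (value 10): max_ending_here = 23, max_so_far = 23
Position 2 (value 4): max_ending_here = 27, max_so_far = 27
Position 3 (value -5): max_ending_here = 22, max_so_far = 27
Position 4 (value -13): max_ending_here = 9, max_so_far = 27
Position 5 (value 18): max_ending_here = 27, max_so_far = 27
Position 6 (value -19): max_ending_here = 8, max_so_far = 27
Position 7 (value 19): max_ending_here = 27, max_so_far = 27
Position 8 (value -7): max_ending_here = 20, max_so_far = 27
Position 9 (value -12): max_ending_here = 8, max_so_far = 27

Maximum subarray: [13, 10, 4]
Maximum sum: 27

The maximum subarray is [13, 10, 4] with sum 27. This subarray runs from index 0 to index 2.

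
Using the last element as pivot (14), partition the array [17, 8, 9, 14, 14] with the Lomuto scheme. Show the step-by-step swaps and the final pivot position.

Lomuto partition with pivot = 14:

Initial array: [17, 8, 9, 14, 14]

arr[0]=17 > 14: no swap
arr[1]=8 <= 14: swap with position 0, array becomes [8, 17, 9, 14, 14]
arr[2]=9 <= 14: swap with position 1, array becomes [8, 9, 17, 14, 14]
arr[3]=14 <= 14: swap with position 2, array becomes [8, 9, 14, 17, 14]

Place pivot at position 3: [8, 9, 14, 14, 17]
Pivot position: 3

After partitioning with pivot 14, the array becomes [8, 9, 14, 14, 17]. The pivot is placed at index 3. All elements to the left of the pivot are <= 14, and all elements to the right are > 14.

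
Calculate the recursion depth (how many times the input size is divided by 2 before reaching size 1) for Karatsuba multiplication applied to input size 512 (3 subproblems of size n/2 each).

For divide and conquer with division factor 2:

Problem sizes at each level:
Level 0: 512
Level 1: 256
Level 2: 128
Level 3: 64
Level 4: 32
Level 5: 16
Level 6: 8
Level 7: 4
Level 8: 2
Level 9: 1

The root is level 0 and the size-1 base case is level 9 (the tree spans levels 0 through 9, i.e. 10 levels counting the root), so the depth is the number of divisions: log_2(512) = 9

The recursion tree depth is log_2(512) = 9. At each level, the problem size is divided by 2, so it takes 9 divisions to reduce to a base case of size 1. The algorithm makes 3 recursive calls at each level.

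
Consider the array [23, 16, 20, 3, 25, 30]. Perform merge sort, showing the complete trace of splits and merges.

Merge sort trace:

Split: [23, 16, 20, 3, 25, 30] -> [23, 16, 20] and [3, 25, 30]
  Split: [23, 16, 20] -> [23] and [16, 20]
    Split: [16, 20] -> [16] and [20]
    Merge: [16] + [20] -> [16, 20]
  Merge: [23] + [16, 20] -> [16, 20, 23]
  Split: [3, 25, 30] -> [3] and [25, 30]
    Split: [25, 30] -> [25] and [30]
    Merge: [25] + [30] -> [25, 30]
  Merge: [3] + [25, 30] -> [3, 25, 30]
Merge: [16, 20, 23] + [3, 25, 30] -> [3, 16, 20, 23, 25, 30]

Final sorted array: [3, 16, 20, 23, 25, 30]

The merge sort proceeds by recursively splitting the array and merging sorted halves.
After all merges, the sorted array is [3, 16, 20, 23, 25, 30].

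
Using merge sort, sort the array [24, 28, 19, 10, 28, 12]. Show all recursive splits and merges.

Merge sort trace:

Split: [24, 28, 19, 10, 28, 12] -> [24, 28, 19] and [10, 28, 12]
  Split: [24, 28, 19] -> [24] and [28, 19]
    Split: [28, 19] -> [28] and [19]
    Merge: [28] + [19] -> [19, 28]
  Merge: [24] + [19, 28] -> [19, 24, 28]
  Split: [10, 28, 12] -> [10] and [28, 12]
    Split: [28, 12] -> [28] and [12]
    Merge: [28] + [12] -> [12, 28]
  Merge: [10] + [12, 28] -> [10, 12, 28]
Merge: [19, 24, 28] + [10, 12, 28] -> [10, 12, 19, 24, 28, 28]

Final sorted array: [10, 12, 19, 24, 28, 28]

The merge sort proceeds by recursively splitting the array and merging sorted halves.
After all merges, the sorted array is [10, 12, 19, 24, 28, 28].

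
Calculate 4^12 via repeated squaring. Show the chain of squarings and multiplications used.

Computing 4^12 by squaring (build up from 4^1; each line after the first costs one multiplication):

4^1 = 4
4^2 = (4^1)^2 = 4^2 = 16
4^3 = 4 * 4^2 = 4 * 16 = 64
4^6 = (4^3)^2 = 64^2 = 4096
4^12 = (4^6)^2 = 4096^2 = 16777216

Result: 16777216
Multiplications needed: 4 (4 lines after 4^1)

4^12 = 16777216. Using exponentiation by squaring, this requires 4 multiplications. The key idea: if the exponent is even, square the half-power; if odd, multiply by the base once.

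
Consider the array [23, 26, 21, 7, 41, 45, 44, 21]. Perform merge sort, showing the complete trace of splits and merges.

Merge sort trace:

Split: [23, 26, 21, 7, 41, 45, 44, 21] -> [23, 26, 21, 7] and [41, 45, 44, 21]
  Split: [23, 26, 21, 7] -> [23, 26] and [21, 7]
    Split: [23, 26] -> [23] and [26]
    Merge: [23] + [26] -> [23, 26]
    Split: [21, 7] -> [21] and [7]
    Merge: [21] + [7] -> [7, 21]
  Merge: [23, 26] + [7, 21] -> [7, 21, 23, 26]
  Split: [41, 45, 44, 21] -> [41, 45] and [44, 21]
    Split: [41, 45] -> [41] and [45]
    Merge: [41] + [45] -> [41, 45]
    Split: [44, 21] -> [44] and [21]
    Merge: [44] + [21] -> [21, 44]
  Merge: [41, 45] + [21, 44] -> [21, 41, 44, 45]
Merge: [7, 21, 23, 26] + [21, 41, 44, 45] -> [7, 21, 21, 23, 26, 41, 44, 45]

Final sorted array: [7, 21, 21, 23, 26, 41, 44, 45]

The merge sort proceeds by recursively splitting the array and merging sorted halves.
After all merges, the sorted array is [7, 21, 21, 23, 26, 41, 44, 45].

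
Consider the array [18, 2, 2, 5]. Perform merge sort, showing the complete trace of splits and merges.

Merge sort trace:

Split: [18, 2, 2, 5] -> [18, 2] and [2, 5]
  Split: [18, 2] -> [18] and [2]
  Merge: [18] + [2] -> [2, 18]
  Split: [2, 5] -> [2] and [5]
  Merge: [2] + [5] -> [2, 5]
Merge: [2, 18] + [2, 5] -> [2, 2, 5, 18]

Final sorted array: [2, 2, 5, 18]

The merge sort proceeds by recursively splitting the array and merging sorted halves.
After all merges, the sorted array is [2, 2, 5, 18].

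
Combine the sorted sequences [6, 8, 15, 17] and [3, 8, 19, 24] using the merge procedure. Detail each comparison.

Merging process:

Compare 6 vs 3: take 3 from right. Merged: [3]
Compare 6 vs 8: take 6 from left. Merged: [3, 6]
Compare 8 vs 8: take 8 from left. Merged: [3, 6, 8]
Compare 15 vs 8: take 8 from right. Merged: [3, 6, 8, 8]
Compare 15 vs 19: take 15 from left. Merged: [3, 6, 8, 8, 15]
Compare 17 vs 19: take 17 from left. Merged: [3, 6, 8, 8, 15, 17]
Append remaining from right: [19, 24]. Merged: [3, 6, 8, 8, 15, 17, 19, 24]

Final merged array: [3, 6, 8, 8, 15, 17, 19, 24]
Total comparisons: 6

The merged array is [3, 6, 8, 8, 15, 17, 19, 24], requiring 6 comparisons. The merge step runs in O(n) time where n is the total number of elements.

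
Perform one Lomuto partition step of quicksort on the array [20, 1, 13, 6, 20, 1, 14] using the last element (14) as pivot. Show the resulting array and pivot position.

Lomuto partition with pivot = 14:

Initial array: [20, 1, 13, 6, 20, 1, 14]

arr[0]=20 > 14: no swap
arr[1]=1 <= 14: swap with position 0, array becomes [1, 20, 13, 6, 20, 1, 14]
arr[2]=13 <= 14: swap with position 1, array becomes [1, 13, 20, 6, 20, 1, 14]
arr[3]=6 <= 14: swap with position 2, array becomes [1, 13, 6, 20, 20, 1, 14]
arr[4]=20 > 14: no swap
arr[5]=1 <= 14: swap with position 3, array becomes [1, 13, 6, 1, 20, 20, 14]

Place pivot at position 4: [1, 13, 6, 1, 14, 20, 20]
Pivot position: 4

After partitioning with pivot 14, the array becomes [1, 13, 6, 1, 14, 20, 20]. The pivot is placed at index 4. All elements to the left of the pivot are <= 14, and all elements to the right are > 14.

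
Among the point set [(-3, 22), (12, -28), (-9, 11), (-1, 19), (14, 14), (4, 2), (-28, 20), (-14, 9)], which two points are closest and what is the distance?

Computing all pairwise distances among 8 points:

d((-3, 22), (12, -28)) = 52.2015
d((-3, 22), (-9, 11)) = 12.53
d((-3, 22), (-1, 19)) = 3.6056 <-- minimum
d((-3, 22), (14, 14)) = 18.7883
d((-3, 22), (4, 2)) = 21.1896
d((-3, 22), (-28, 20)) = 25.0799
d((-3, 22), (-14, 9)) = 17.0294
d((12, -28), (-9, 11)) = 44.2945
d((12, -28), (-1, 19)) = 48.7647
d((12, -28), (14, 14)) = 42.0476
d((12, -28), (4, 2)) = 31.0483
d((12, -28), (-28, 20)) = 62.482
d((12, -28), (-14, 9)) = 45.2217
d((-9, 11), (-1, 19)) = 11.3137
d((-9, 11), (14, 14)) = 23.1948
d((-9, 11), (4, 2)) = 15.8114
d((-9, 11), (-28, 20)) = 21.0238
d((-9, 11), (-14, 9)) = 5.3852
d((-1, 19), (14, 14)) = 15.8114
d((-1, 19), (4, 2)) = 17.72
d((-1, 19), (-28, 20)) = 27.0185
d((-1, 19), (-14, 9)) = 16.4012
d((14, 14), (4, 2)) = 15.6205
d((14, 14), (-28, 20)) = 42.4264
d((14, 14), (-14, 9)) = 28.4429
d((4, 2), (-28, 20)) = 36.7151
d((4, 2), (-14, 9)) = 19.3132
d((-28, 20), (-14, 9)) = 17.8045

Closest pair: (-3, 22) and (-1, 19) with distance 3.6056

The closest pair is (-3, 22) and (-1, 19) with Euclidean distance 3.6056. For 8 points, brute-force pairwise comparison is shown above. For large n, the divide-and-conquer algorithm (sort by x, recurse on halves, check the dividing strip) achieves O(n log n).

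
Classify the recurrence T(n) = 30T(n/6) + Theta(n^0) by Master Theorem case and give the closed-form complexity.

Master Theorem for T(n) = 30T(n/6) + O(n^0):

a = 30, b = 6, c = 0
log_b(a) = log_6(30) = 1.8982

Case 1: c = 0 < log_6(30) = 1.8982
T(n) = O(n^(log_6 30))

For T(n) = 30T(n/6) + O(n^0): log_6(30) = 1.8982. This is Case 1 of the Master Theorem (c < log_b(a), work dominated by leaves), giving O(n^(log_6 30)).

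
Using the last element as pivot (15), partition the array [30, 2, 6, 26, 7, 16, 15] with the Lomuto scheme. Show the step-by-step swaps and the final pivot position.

Lomuto partition with pivot = 15:

Initial array: [30, 2, 6, 26, 7, 16, 15]

arr[0]=30 > 15: no swap
arr[1]=2 <= 15: swap with position 0, array becomes [2, 30, 6, 26, 7, 16, 15]
arr[2]=6 <= 15: swap with position 1, array becomes [2, 6, 30, 26, 7, 16, 15]
arr[3]=26 > 15: no swap
arr[4]=7 <= 15: swap with position 2, array becomes [2, 6, 7, 26, 30, 16, 15]
arr[5]=16 > 15: no swap

Place pivot at position 3: [2, 6, 7, 15, 30, 16, 26]
Pivot position: 3

After partitioning with pivot 15, the array becomes [2, 6, 7, 15, 30, 16, 26]. The pivot is placed at index 3. All elements to the left of the pivot are <= 15, and all elements to the right are > 15.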